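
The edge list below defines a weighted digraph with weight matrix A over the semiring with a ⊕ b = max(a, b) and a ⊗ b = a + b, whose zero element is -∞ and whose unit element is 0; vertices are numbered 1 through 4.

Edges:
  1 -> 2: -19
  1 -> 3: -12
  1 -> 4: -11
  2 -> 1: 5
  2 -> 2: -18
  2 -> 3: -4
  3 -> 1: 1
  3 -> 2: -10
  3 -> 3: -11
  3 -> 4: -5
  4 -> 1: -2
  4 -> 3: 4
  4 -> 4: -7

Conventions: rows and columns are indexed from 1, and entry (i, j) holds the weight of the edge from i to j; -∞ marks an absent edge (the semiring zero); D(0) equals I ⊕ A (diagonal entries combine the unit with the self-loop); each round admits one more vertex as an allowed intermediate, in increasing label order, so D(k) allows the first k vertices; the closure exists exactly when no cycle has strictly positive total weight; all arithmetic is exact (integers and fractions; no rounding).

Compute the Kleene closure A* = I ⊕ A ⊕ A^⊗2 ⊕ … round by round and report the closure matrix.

D(0):
  [0, -19, -12, -11]
  [5, 0, -4, -∞]
  [1, -10, 0, -5]
  [-2, -∞, 4, 0]
D(1):
  [0, -19, -12, -11]
  [5, 0, -4, -6]
  [1, -10, 0, -5]
  [-2, -21, 4, 0]
D(2):
  [0, -19, -12, -11]
  [5, 0, -4, -6]
  [1, -10, 0, -5]
  [-2, -21, 4, 0]
D(3):
  [0, -19, -12, -11]
  [5, 0, -4, -6]
  [1, -10, 0, -5]
  [5, -6, 4, 0]
D(4):
  [0, -17, -7, -11]
  [5, 0, -2, -6]
  [1, -10, 0, -5]
  [5, -6, 4, 0]
Answer: A* = [[0, -17, -7, -11], [5, 0, -2, -6], [1, -10, 0, -5], [5, -6, 4, 0]]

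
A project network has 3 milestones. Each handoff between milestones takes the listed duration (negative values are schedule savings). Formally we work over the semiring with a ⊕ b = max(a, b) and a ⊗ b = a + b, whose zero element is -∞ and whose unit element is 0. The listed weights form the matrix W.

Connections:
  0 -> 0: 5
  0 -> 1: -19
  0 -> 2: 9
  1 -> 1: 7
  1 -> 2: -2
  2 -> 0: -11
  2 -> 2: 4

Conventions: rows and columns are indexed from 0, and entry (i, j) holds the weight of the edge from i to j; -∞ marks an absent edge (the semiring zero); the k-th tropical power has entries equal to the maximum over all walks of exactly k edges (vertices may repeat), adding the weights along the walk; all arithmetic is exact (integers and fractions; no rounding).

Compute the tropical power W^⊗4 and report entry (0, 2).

W^⊗2:
  [10, -12, 14]
  [-13, 14, 5]
  [-6, -30, 8]
W^⊗3:
  [15, -5, 19]
  [-6, 21, 12]
  [-1, -23, 12]
W^⊗4:
  [20, 2, 24]
  [1, 28, 19]
  [4, -16, 16]
Key observation: the optimum is the walk 0->0->0->0->2, with weight 5 + 5 + 5 + 9 = 24.
Optimal value attained by: walk 0->0->0->0->2.
Answer: (W^⊗4)[0][2] = 24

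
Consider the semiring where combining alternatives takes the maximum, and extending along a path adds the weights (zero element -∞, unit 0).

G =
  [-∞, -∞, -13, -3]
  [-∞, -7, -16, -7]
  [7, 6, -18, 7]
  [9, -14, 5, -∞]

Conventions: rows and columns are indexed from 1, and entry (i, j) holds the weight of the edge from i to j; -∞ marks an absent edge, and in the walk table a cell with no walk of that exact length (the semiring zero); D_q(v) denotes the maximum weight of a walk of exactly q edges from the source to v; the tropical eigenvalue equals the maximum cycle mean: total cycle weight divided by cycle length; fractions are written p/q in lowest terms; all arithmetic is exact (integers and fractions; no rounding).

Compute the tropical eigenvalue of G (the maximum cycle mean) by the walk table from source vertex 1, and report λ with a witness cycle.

q=0: [0, -∞, -∞, -∞]
q=1: [-∞, -∞, -13, -3]
q=2: [6, -7, 2, -6]
q=3: [9, 8, -1, 9]
q=4: [18, 5, 14, 6]
Optimal cycle mean attained by: cycle 3->4->3, total 7 + 5, length 2.
Answer: λ = 6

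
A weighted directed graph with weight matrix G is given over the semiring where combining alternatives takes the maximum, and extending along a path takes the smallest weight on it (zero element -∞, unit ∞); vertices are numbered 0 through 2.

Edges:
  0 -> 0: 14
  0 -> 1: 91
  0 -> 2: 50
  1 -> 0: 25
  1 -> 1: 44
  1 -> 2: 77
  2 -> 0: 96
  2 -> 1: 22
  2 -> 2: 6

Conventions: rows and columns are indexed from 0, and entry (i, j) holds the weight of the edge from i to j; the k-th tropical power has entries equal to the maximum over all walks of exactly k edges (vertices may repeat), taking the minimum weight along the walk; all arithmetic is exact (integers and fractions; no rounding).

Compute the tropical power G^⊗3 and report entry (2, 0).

G^⊗2:
  [50, 44, 77]
  [77, 44, 44]
  [22, 91, 50]
G^⊗3:
  [77, 50, 50]
  [44, 77, 50]
  [50, 44, 77]
Key observation: the optimum is the walk 2->0->2->0, with weight 96 min 50 min 96 = 50.
Optimal value attained by: walk 2->0->2->0.
Answer: (G^⊗3)[2][0] = 50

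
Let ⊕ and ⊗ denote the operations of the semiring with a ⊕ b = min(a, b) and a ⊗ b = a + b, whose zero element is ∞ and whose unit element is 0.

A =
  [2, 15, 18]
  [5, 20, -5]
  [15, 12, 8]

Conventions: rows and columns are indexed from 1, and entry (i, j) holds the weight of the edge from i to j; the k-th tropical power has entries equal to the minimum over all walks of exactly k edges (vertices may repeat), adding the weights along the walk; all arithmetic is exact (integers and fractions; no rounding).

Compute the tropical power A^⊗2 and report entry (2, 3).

A^⊗2:
  [4, 17, 10]
  [7, 7, 3]
  [17, 20, 7]
Key observation: the optimum is the walk 2->3->3, with weight (-5) + 8 = 3.
Optimal value attained by: walk 2->3->3.
Answer: (A^⊗2)[2][3] = 3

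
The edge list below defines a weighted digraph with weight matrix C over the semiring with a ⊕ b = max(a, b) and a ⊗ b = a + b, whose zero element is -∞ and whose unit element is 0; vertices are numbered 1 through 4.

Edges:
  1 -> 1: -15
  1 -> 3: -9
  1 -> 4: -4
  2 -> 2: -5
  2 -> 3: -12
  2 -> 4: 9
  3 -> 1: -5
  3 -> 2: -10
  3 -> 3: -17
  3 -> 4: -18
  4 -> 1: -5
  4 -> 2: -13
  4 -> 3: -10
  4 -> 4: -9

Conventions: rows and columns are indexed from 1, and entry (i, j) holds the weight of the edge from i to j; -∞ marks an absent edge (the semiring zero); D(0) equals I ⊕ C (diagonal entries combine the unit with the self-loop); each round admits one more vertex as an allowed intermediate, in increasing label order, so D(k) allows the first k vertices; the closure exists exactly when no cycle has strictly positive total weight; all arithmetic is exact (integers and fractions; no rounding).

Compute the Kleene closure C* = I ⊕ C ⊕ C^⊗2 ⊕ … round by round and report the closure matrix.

D(0):
  [0, -∞, -9, -4]
  [-∞, 0, -12, 9]
  [-5, -10, 0, -18]
  [-5, -13, -10, 0]
D(1):
  [0, -∞, -9, -4]
  [-∞, 0, -12, 9]
  [-5, -10, 0, -9]
  [-5, -13, -10, 0]
D(2):
  [0, -∞, -9, -4]
  [-∞, 0, -12, 9]
  [-5, -10, 0, -1]
  [-5, -13, -10, 0]
D(3):
  [0, -19, -9, -4]
  [-17, 0, -12, 9]
  [-5, -10, 0, -1]
  [-5, -13, -10, 0]
D(4):
  [0, -17, -9, -4]
  [4, 0, -1, 9]
  [-5, -10, 0, -1]
  [-5, -13, -10, 0]
Answer: C* = [[0, -17, -9, -4], [4, 0, -1, 9], [-5, -10, 0, -1], [-5, -13, -10, 0]]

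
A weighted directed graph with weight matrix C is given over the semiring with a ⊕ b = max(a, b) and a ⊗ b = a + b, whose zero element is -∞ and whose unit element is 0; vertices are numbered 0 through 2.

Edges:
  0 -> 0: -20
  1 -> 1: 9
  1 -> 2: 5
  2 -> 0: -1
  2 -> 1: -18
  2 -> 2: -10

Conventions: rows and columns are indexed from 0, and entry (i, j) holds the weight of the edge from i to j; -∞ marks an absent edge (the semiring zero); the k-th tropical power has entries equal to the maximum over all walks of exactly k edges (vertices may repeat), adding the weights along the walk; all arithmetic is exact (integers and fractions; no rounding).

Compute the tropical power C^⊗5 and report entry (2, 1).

C^⊗2:
  [-40, -∞, -∞]
  [4, 18, 14]
  [-11, -9, -13]
C^⊗3:
  [-60, -∞, -∞]
  [13, 27, 23]
  [-14, 0, -4]
C^⊗4:
  [-80, -∞, -∞]
  [22, 36, 32]
  [-5, 9, 5]
C^⊗5:
  [-100, -∞, -∞]
  [31, 45, 41]
  [4, 18, 14]
Key observation: the optimum is the walk 2->1->1->1->1->1, with weight (-18) + 9 + 9 + 9 + 9 = 18.
Optimal value attained by: walk 2->1->1->1->1->1.
Answer: (C^⊗5)[2][1] = 18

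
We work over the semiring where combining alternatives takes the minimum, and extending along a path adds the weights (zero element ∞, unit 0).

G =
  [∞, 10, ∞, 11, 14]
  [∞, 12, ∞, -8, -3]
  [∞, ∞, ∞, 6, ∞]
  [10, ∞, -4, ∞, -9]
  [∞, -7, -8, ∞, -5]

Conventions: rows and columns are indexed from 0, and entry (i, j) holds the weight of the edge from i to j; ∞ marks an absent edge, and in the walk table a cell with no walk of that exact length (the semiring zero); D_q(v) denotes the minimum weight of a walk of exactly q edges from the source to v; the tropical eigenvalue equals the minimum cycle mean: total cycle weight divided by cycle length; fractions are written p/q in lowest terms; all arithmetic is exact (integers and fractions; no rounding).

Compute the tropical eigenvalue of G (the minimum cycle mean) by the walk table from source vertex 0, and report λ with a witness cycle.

q=0: [0, ∞, ∞, ∞, ∞]
q=1: [∞, 10, ∞, 11, 14]
q=2: [21, 7, 6, 2, 2]
q=3: [12, -5, -6, -1, -7]
q=4: [9, -14, -15, -13, -12]
q=5: [-3, -19, -20, -22, -22]
Optimal cycle mean attained by: cycle 1->3->4->1, total (-8) + (-9) + (-7), length 3.
Answer: λ = -8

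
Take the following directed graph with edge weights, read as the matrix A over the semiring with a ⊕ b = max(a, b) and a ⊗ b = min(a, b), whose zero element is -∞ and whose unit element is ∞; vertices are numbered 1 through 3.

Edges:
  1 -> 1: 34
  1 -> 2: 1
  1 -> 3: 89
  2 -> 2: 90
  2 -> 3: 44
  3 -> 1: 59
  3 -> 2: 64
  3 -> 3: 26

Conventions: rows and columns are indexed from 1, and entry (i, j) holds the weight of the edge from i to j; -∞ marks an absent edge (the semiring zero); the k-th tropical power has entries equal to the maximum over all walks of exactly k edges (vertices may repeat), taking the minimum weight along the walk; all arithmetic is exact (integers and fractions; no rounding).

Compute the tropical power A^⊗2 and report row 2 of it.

A^⊗2:
  [59, 64, 34]
  [44, 90, 44]
  [34, 64, 59]
Answer: row 2 of A^⊗2 = [44, 90, 44]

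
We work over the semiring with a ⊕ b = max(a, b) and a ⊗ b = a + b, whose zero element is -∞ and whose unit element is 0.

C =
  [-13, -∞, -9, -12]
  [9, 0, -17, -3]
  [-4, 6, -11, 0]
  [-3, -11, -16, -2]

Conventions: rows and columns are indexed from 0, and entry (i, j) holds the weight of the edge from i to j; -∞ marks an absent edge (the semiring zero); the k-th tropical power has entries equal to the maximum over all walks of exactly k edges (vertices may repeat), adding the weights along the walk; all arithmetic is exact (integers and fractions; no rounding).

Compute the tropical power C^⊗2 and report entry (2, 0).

C^⊗2:
  [-13, -3, -20, -9]
  [9, 0, 0, -3]
  [15, 6, -11, 3]
  [-2, -10, -12, -4]
Key observation: the optimum is the walk 2->1->0, with weight 6 + 9 = 15.
Optimal value attained by: walk 2->1->0.
Answer: (C^⊗2)[2][0] = 15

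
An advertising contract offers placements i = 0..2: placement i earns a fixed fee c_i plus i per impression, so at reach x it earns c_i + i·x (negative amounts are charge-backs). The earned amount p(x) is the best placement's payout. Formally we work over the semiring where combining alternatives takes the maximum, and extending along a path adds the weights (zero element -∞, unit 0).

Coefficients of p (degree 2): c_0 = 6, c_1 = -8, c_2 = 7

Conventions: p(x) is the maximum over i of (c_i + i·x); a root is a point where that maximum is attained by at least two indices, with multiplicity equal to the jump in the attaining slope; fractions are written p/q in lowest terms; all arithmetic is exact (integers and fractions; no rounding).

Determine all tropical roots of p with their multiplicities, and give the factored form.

hull edge (i=0, c=6) to (i=2, c=7): slope 1/2, span 2
Factored form: p(x) = 7 ⊗ (x ⊕ (-1/2)) ⊗ (x ⊕ (-1/2))
Answer: roots = -1/2 (mult 2)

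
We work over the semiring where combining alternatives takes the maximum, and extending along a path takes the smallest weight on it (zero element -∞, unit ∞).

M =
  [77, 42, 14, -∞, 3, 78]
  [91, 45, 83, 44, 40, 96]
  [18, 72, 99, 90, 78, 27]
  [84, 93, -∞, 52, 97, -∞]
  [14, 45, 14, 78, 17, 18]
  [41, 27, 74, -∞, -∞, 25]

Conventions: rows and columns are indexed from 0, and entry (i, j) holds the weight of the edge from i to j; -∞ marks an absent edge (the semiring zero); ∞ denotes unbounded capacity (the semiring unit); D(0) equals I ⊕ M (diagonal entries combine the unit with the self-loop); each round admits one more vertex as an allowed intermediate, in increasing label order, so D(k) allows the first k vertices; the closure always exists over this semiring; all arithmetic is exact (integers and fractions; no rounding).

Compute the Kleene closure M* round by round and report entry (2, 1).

D(0):
  [∞, 42, 14, -∞, 3, 78]
  [91, ∞, 83, 44, 40, 96]
  [18, 72, ∞, 90, 78, 27]
  [84, 93, -∞, ∞, 97, -∞]
  [14, 45, 14, 78, ∞, 18]
  [41, 27, 74, -∞, -∞, ∞]
D(1):
  [∞, 42, 14, -∞, 3, 78]
  [91, ∞, 83, 44, 40, 96]
  [18, 72, ∞, 90, 78, 27]
  [84, 93, 14, ∞, 97, 78]
  [14, 45, 14, 78, ∞, 18]
  [41, 41, 74, -∞, 3, ∞]
D(2):
  [∞, 42, 42, 42, 40, 78]
  [91, ∞, 83, 44, 40, 96]
  [72, 72, ∞, 90, 78, 72]
  [91, 93, 83, ∞, 97, 93]
  [45, 45, 45, 78, ∞, 45]
  [41, 41, 74, 41, 40, ∞]
D(3):
  [∞, 42, 42, 42, 42, 78]
  [91, ∞, 83, 83, 78, 96]
  [72, 72, ∞, 90, 78, 72]
  [91, 93, 83, ∞, 97, 93]
  [45, 45, 45, 78, ∞, 45]
  [72, 72, 74, 74, 74, ∞]
D(4):
  [∞, 42, 42, 42, 42, 78]
  [91, ∞, 83, 83, 83, 96]
  [90, 90, ∞, 90, 90, 90]
  [91, 93, 83, ∞, 97, 93]
  [78, 78, 78, 78, ∞, 78]
  [74, 74, 74, 74, 74, ∞]
D(5):
  [∞, 42, 42, 42, 42, 78]
  [91, ∞, 83, 83, 83, 96]
  [90, 90, ∞, 90, 90, 90]
  [91, 93, 83, ∞, 97, 93]
  [78, 78, 78, 78, ∞, 78]
  [74, 74, 74, 74, 74, ∞]
D(6):
  [∞, 74, 74, 74, 74, 78]
  [91, ∞, 83, 83, 83, 96]
  [90, 90, ∞, 90, 90, 90]
  [91, 93, 83, ∞, 97, 93]
  [78, 78, 78, 78, ∞, 78]
  [74, 74, 74, 74, 74, ∞]
Answer: M*[2][1] = 90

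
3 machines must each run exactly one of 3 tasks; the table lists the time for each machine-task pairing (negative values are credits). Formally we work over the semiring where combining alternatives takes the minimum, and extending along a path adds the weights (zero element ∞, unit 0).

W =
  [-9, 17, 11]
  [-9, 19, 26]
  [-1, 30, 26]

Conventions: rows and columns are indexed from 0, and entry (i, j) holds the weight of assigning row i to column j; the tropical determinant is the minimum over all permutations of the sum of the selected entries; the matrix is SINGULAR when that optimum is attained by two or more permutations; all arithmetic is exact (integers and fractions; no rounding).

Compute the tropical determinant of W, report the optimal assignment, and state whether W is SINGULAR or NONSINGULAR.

σ = (0, 1, 2): (-9) + 19 + 26 = 36
σ = (0, 2, 1): (-9) + 26 + 30 = 47
σ = (1, 0, 2): 17 + (-9) + 26 = 34
σ = (1, 2, 0): 17 + 26 + (-1) = 42
σ = (2, 0, 1): 11 + (-9) + 30 = 32
σ = (2, 1, 0): 11 + 19 + (-1) = 29
Optimal value attained by: σ = (2, 1, 0).
Answer: det⊕(W) = 29; verdict: NONSINGULAR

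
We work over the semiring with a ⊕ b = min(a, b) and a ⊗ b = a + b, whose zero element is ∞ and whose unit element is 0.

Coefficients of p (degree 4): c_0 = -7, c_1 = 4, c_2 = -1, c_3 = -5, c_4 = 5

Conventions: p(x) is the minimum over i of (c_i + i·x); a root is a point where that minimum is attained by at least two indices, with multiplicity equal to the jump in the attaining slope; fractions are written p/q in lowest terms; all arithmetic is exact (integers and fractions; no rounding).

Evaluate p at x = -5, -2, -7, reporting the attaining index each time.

p(-5) = min(-7+0·(-5)=-7, 4+1·(-5)=-1, -1+2·(-5)=-11, -5+3·(-5)=-20, 5+4·(-5)=-15) = -20 (attained by i=3)
p(-2) = min(-7+0·(-2)=-7, 4+1·(-2)=2, -1+2·(-2)=-5, -5+3·(-2)=-11, 5+4·(-2)=-3) = -11 (attained by i=3)
p(-7) = min(-7+0·(-7)=-7, 4+1·(-7)=-3, -1+2·(-7)=-15, -5+3·(-7)=-26, 5+4·(-7)=-23) = -26 (attained by i=3)
Answer: p(-5) = -20; p(-2) = -11; p(-7) = -26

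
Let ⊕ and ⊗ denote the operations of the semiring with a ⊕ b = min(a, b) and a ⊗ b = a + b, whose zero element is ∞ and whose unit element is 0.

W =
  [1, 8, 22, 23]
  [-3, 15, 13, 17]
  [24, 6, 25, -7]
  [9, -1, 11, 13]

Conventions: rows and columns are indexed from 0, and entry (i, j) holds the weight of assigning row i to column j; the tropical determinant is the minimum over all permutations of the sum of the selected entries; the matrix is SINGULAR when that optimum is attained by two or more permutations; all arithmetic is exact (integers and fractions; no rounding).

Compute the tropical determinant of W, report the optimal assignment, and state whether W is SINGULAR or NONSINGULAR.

σ = (0, 1, 2, 3): 1 + 15 + 25 + 13 = 54
σ = (0, 1, 3, 2): 1 + 15 + (-7) + 11 = 20
σ = (0, 2, 1, 3): 1 + 13 + 6 + 13 = 33
σ = (0, 2, 3, 1): 1 + 13 + (-7) + (-1) = 6
σ = (0, 3, 1, 2): 1 + 17 + 6 + 11 = 35
σ = (0, 3, 2, 1): 1 + 17 + 25 + (-1) = 42
σ = (1, 0, 2, 3): 8 + (-3) + 25 + 13 = 43
σ = (1, 0, 3, 2): 8 + (-3) + (-7) + 11 = 9
σ = (1, 2, 0, 3): 8 + 13 + 24 + 13 = 58
σ = (1, 2, 3, 0): 8 + 13 + (-7) + 9 = 23
σ = (1, 3, 0, 2): 8 + 17 + 24 + 11 = 60
σ = (1, 3, 2, 0): 8 + 17 + 25 + 9 = 59
σ = (2, 0, 1, 3): 22 + (-3) + 6 + 13 = 38
σ = (2, 0, 3, 1): 22 + (-3) + (-7) + (-1) = 11
σ = (2, 1, 0, 3): 22 + 15 + 24 + 13 = 74
σ = (2, 1, 3, 0): 22 + 15 + (-7) + 9 = 39
σ = (2, 3, 0, 1): 22 + 17 + 24 + (-1) = 62
σ = (2, 3, 1, 0): 22 + 17 + 6 + 9 = 54
σ = (3, 0, 1, 2): 23 + (-3) + 6 + 11 = 37
σ = (3, 0, 2, 1): 23 + (-3) + 25 + (-1) = 44
σ = (3, 1, 0, 2): 23 + 15 + 24 + 11 = 73
σ = (3, 1, 2, 0): 23 + 15 + 25 + 9 = 72
σ = (3, 2, 0, 1): 23 + 13 + 24 + (-1) = 59
σ = (3, 2, 1, 0): 23 + 13 + 6 + 9 = 51
Optimal value attained by: σ = (0, 2, 3, 1).
Answer: det⊕(W) = 6; verdict: NONSINGULAR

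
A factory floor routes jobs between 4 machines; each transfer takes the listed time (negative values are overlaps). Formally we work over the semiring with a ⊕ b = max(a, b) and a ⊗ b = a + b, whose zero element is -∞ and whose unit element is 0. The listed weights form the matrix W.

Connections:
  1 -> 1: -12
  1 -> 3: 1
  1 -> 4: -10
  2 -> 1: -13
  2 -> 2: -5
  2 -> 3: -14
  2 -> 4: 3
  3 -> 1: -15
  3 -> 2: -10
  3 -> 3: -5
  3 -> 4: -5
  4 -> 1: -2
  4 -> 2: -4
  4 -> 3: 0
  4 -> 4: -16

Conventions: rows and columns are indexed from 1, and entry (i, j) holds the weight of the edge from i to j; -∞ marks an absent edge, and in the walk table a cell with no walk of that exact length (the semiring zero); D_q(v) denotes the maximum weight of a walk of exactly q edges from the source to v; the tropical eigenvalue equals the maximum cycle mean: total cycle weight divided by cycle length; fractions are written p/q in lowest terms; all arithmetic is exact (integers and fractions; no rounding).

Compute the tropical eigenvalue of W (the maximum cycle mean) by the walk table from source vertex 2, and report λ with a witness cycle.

q=0: [-∞, 0, -∞, -∞]
q=1: [-13, -5, -14, 3]
q=2: [1, -1, 3, -2]
q=3: [-4, -6, 2, 2]
q=4: [0, -2, 2, -3]
Optimal cycle mean attained by: cycle 2->4->2, total 3 + (-4), length 2.
Answer: λ = -1/2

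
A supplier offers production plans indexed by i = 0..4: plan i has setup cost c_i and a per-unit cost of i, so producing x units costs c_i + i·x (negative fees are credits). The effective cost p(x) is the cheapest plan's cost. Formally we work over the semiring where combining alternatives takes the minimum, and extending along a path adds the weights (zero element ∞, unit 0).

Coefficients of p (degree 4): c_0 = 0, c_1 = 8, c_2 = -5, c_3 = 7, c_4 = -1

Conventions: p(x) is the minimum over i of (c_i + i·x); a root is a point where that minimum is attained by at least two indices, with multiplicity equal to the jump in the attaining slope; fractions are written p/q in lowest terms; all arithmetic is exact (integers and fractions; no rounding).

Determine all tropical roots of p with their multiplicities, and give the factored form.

hull edge (i=0, c=0) to (i=2, c=-5): slope -5/2, span 2
hull edge (i=2, c=-5) to (i=4, c=-1): slope 2, span 2
Factored form: p(x) = -1 ⊗ (x ⊕ (-2)) ⊗ (x ⊕ (-2)) ⊗ (x ⊕ 5/2) ⊗ (x ⊕ 5/2)
Answer: roots = -2 (mult 2), 5/2 (mult 2)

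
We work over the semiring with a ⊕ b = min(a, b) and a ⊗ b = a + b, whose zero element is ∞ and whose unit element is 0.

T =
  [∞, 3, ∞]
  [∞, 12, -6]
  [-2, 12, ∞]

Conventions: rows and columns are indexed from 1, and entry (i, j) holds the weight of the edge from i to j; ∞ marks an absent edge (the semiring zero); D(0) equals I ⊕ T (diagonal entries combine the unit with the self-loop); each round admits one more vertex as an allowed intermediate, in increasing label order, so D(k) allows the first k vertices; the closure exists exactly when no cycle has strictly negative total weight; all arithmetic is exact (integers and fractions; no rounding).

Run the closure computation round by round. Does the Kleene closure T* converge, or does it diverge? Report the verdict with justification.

D(0):
  [0, 3, ∞]
  [∞, 0, -6]
  [-2, 12, 0]
D(1):
  [0, 3, ∞]
  [∞, 0, -6]
  [-2, 1, 0]
Detection: at round 2, diagonal entry (3, 3) turns strictly negative.
Key observation: the cycle 3->1->2->3 has total weight (-2) + 3 + (-6), which is strictly negative.
Answer: DIVERGES — negative cycle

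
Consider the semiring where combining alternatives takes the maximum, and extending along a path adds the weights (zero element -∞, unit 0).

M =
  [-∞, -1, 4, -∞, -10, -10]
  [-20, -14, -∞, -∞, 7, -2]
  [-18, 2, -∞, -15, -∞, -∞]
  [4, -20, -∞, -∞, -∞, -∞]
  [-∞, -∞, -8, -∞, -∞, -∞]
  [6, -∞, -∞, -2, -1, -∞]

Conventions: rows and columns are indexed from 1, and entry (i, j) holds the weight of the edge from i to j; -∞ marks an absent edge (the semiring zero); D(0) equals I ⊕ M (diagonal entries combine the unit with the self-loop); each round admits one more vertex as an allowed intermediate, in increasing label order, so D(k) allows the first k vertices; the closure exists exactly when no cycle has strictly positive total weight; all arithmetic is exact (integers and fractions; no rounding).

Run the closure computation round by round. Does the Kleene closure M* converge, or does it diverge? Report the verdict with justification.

D(0):
  [0, -1, 4, -∞, -10, -10]
  [-20, 0, -∞, -∞, 7, -2]
  [-18, 2, 0, -15, -∞, -∞]
  [4, -20, -∞, 0, -∞, -∞]
  [-∞, -∞, -8, -∞, 0, -∞]
  [6, -∞, -∞, -2, -1, 0]
D(1):
  [0, -1, 4, -∞, -10, -10]
  [-20, 0, -16, -∞, 7, -2]
  [-18, 2, 0, -15, -28, -28]
  [4, 3, 8, 0, -6, -6]
  [-∞, -∞, -8, -∞, 0, -∞]
  [6, 5, 10, -2, -1, 0]
Detection: at round 2, diagonal entry (6, 6) turns strictly positive.
Key observation: the cycle 6->1->2->6 has total weight 6 + (-1) + (-2), which is strictly positive.
Answer: DIVERGES — positive cycle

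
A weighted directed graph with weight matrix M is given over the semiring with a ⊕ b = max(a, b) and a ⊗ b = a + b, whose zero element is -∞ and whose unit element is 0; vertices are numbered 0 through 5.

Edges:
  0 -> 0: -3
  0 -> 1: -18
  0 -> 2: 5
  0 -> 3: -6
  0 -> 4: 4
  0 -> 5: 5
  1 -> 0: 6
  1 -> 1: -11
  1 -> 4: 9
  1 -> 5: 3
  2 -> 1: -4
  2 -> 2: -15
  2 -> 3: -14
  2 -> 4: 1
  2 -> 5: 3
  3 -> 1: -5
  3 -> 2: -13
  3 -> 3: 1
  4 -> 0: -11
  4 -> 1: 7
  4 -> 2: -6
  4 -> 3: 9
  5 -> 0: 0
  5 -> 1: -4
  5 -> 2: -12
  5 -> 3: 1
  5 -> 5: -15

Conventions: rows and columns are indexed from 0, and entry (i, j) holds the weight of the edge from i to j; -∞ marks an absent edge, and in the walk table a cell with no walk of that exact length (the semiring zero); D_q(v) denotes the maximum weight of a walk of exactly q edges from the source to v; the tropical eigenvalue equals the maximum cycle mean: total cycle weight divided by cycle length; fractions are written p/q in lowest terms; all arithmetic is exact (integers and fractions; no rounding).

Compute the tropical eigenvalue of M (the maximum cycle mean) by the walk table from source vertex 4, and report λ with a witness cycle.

q=0: [-∞, -∞, -∞, -∞, 0, -∞]
q=1: [-11, 7, -6, 9, -∞, -∞]
q=2: [13, 4, -4, 10, 16, 10]
q=3: [10, 23, 18, 25, 17, 18]
q=4: [29, 24, 15, 26, 32, 26]
q=5: [30, 39, 34, 41, 33, 34]
q=6: [45, 40, 35, 42, 48, 42]
Optimal cycle mean attained by: cycle 1->4->1, total 9 + 7, length 2.
Answer: λ = 8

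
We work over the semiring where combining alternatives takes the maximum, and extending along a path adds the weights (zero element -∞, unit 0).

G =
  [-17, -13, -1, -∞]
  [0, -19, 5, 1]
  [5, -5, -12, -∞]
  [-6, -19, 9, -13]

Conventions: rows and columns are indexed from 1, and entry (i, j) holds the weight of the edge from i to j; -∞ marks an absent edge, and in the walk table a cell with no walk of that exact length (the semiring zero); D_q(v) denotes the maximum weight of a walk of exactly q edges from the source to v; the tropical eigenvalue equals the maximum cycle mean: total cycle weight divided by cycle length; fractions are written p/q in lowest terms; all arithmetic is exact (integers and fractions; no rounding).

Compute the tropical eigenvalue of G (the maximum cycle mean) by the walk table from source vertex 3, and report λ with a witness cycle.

q=0: [-∞, -∞, 0, -∞]
q=1: [5, -5, -12, -∞]
q=2: [-5, -8, 4, -4]
q=3: [9, -1, 5, -7]
q=4: [10, 0, 8, 0]
Optimal cycle mean attained by: cycle 1->3->1, total (-1) + 5, length 2.
Answer: λ = 2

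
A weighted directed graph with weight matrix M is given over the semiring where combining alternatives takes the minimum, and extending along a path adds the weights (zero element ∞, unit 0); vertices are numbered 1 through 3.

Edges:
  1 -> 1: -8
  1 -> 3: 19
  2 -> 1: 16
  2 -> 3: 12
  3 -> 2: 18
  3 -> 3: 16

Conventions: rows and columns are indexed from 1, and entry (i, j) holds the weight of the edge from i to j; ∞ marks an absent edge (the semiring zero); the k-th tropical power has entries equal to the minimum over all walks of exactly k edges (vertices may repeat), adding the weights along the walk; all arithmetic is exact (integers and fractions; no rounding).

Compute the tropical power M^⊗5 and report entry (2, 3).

M^⊗2:
  [-16, 37, 11]
  [8, 30, 28]
  [34, 34, 30]
M^⊗3:
  [-24, 29, 3]
  [0, 46, 27]
  [26, 48, 46]
M^⊗4:
  [-32, 21, -5]
  [-8, 45, 19]
  [18, 64, 45]
M^⊗5:
  [-40, 13, -13]
  [-16, 37, 11]
  [10, 63, 37]
Key observation: the optimum is the walk 2->1->1->1->1->3, with weight 16 + (-8) + (-8) + (-8) + 19 = 11.
Optimal value attained by: walk 2->1->1->1->1->3.
Answer: (M^⊗5)[2][3] = 11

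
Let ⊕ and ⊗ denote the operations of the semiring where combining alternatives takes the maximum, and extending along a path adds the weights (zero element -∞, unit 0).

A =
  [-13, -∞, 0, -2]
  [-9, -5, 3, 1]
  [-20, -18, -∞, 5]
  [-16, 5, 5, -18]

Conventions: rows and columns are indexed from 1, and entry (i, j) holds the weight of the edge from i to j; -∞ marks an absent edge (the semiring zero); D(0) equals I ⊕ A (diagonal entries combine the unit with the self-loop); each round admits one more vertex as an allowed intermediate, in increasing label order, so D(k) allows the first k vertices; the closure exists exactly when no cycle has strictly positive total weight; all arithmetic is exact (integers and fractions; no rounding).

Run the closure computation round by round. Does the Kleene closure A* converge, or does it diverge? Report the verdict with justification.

D(0):
  [0, -∞, 0, -2]
  [-9, 0, 3, 1]
  [-20, -18, 0, 5]
  [-16, 5, 5, 0]
D(1):
  [0, -∞, 0, -2]
  [-9, 0, 3, 1]
  [-20, -18, 0, 5]
  [-16, 5, 5, 0]
Detection: at round 2, diagonal entry (4, 4) turns strictly positive.
Key observation: the cycle 4->2->4 has total weight 5 + 1, which is strictly positive.
Answer: DIVERGES — positive cycle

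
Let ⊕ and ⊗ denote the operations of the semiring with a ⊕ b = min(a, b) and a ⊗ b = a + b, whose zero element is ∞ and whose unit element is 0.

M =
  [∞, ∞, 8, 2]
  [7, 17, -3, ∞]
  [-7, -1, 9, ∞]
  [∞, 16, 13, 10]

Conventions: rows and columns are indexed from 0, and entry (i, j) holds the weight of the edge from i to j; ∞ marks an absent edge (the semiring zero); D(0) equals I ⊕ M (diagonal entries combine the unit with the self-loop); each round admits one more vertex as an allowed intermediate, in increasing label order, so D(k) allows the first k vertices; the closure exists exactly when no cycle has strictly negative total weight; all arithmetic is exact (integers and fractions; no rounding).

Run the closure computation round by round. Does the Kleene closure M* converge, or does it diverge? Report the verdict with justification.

D(0):
  [0, ∞, 8, 2]
  [7, 0, -3, ∞]
  [-7, -1, 0, ∞]
  [∞, 16, 13, 0]
D(1):
  [0, ∞, 8, 2]
  [7, 0, -3, 9]
  [-7, -1, 0, -5]
  [∞, 16, 13, 0]
Detection: at round 2, diagonal entry (2, 2) turns strictly negative.
Key observation: the cycle 2->1->2 has total weight (-1) + (-3), which is strictly negative.
Answer: DIVERGES — negative cycle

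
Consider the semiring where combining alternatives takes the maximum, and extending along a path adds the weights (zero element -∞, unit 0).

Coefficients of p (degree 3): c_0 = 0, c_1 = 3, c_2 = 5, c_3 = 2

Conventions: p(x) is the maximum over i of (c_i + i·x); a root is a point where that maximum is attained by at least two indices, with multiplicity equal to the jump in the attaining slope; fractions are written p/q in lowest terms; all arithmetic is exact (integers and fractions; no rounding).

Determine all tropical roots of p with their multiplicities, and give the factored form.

hull edge (i=0, c=0) to (i=1, c=3): slope 3, span 1
hull edge (i=1, c=3) to (i=2, c=5): slope 2, span 1
hull edge (i=2, c=5) to (i=3, c=2): slope -3, span 1
Factored form: p(x) = 2 ⊗ (x ⊕ (-3)) ⊗ (x ⊕ (-2)) ⊗ (x ⊕ 3)
Answer: roots = -3 (mult 1), -2 (mult 1), 3 (mult 1)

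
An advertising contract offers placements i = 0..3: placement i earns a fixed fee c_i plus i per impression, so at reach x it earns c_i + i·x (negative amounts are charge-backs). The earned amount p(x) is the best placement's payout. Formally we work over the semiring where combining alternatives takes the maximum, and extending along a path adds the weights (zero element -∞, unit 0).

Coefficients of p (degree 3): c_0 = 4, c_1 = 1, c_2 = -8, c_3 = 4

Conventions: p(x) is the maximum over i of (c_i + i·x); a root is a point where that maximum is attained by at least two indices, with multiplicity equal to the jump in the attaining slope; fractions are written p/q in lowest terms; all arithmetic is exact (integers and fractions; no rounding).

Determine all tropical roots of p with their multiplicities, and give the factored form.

hull edge (i=0, c=4) to (i=3, c=4): slope 0, span 3
Factored form: p(x) = 4 ⊗ (x ⊕ 0) ⊗ (x ⊕ 0) ⊗ (x ⊕ 0)
Answer: roots = 0 (mult 3)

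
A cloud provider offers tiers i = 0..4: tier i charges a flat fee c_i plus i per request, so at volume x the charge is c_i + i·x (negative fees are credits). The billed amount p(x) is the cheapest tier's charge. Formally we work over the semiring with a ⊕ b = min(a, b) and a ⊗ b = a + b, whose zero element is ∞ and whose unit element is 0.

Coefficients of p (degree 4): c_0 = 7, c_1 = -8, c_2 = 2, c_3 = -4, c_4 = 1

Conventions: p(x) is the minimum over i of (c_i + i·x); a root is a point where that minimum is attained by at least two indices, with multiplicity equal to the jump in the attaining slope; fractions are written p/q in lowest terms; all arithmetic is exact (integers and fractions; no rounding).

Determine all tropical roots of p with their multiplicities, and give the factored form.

hull edge (i=0, c=7) to (i=1, c=-8): slope -15, span 1
hull edge (i=1, c=-8) to (i=3, c=-4): slope 2, span 2
hull edge (i=3, c=-4) to (i=4, c=1): slope 5, span 1
Factored form: p(x) = 1 ⊗ (x ⊕ (-5)) ⊗ (x ⊕ (-2)) ⊗ (x ⊕ (-2)) ⊗ (x ⊕ 15)
Answer: roots = -5 (mult 1), -2 (mult 2), 15 (mult 1)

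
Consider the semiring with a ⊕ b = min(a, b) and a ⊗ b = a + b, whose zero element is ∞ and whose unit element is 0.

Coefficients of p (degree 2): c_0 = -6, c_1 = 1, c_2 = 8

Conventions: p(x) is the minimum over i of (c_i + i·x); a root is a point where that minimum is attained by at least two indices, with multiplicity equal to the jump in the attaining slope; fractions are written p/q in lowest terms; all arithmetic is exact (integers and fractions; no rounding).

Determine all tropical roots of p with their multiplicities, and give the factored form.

hull edge (i=0, c=-6) to (i=2, c=8): slope 7, span 2
Factored form: p(x) = 8 ⊗ (x ⊕ (-7)) ⊗ (x ⊕ (-7))
Answer: roots = -7 (mult 2)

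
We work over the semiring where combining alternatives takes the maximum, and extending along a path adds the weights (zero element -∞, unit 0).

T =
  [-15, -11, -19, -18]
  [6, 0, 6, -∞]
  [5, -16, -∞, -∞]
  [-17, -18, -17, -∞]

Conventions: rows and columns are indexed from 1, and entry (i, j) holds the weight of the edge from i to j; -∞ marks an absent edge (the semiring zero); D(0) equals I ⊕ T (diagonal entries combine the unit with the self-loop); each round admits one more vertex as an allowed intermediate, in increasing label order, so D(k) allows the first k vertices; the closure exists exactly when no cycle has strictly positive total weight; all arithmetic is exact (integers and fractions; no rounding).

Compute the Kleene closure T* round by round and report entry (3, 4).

D(0):
  [0, -11, -19, -18]
  [6, 0, 6, -∞]
  [5, -16, 0, -∞]
  [-17, -18, -17, 0]
D(1):
  [0, -11, -19, -18]
  [6, 0, 6, -12]
  [5, -6, 0, -13]
  [-17, -18, -17, 0]
D(2):
  [0, -11, -5, -18]
  [6, 0, 6, -12]
  [5, -6, 0, -13]
  [-12, -18, -12, 0]
D(3):
  [0, -11, -5, -18]
  [11, 0, 6, -7]
  [5, -6, 0, -13]
  [-7, -18, -12, 0]
D(4):
  [0, -11, -5, -18]
  [11, 0, 6, -7]
  [5, -6, 0, -13]
  [-7, -18, -12, 0]
Answer: T*[3][4] = -13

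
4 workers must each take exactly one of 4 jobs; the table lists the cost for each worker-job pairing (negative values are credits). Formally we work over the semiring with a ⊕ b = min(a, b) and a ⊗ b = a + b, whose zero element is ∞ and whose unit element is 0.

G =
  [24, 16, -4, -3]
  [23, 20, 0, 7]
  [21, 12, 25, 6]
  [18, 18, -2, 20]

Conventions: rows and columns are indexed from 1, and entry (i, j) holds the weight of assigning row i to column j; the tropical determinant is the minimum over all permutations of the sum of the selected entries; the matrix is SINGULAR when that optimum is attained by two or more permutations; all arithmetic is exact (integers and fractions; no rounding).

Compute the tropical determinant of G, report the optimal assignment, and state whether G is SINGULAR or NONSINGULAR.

σ = (1, 2, 3, 4): 24 + 20 + 25 + 20 = 89
σ = (1, 2, 4, 3): 24 + 20 + 6 + (-2) = 48
σ = (1, 3, 2, 4): 24 + 0 + 12 + 20 = 56
σ = (1, 3, 4, 2): 24 + 0 + 6 + 18 = 48
σ = (1, 4, 2, 3): 24 + 7 + 12 + (-2) = 41
σ = (1, 4, 3, 2): 24 + 7 + 25 + 18 = 74
σ = (2, 1, 3, 4): 16 + 23 + 25 + 20 = 84
σ = (2, 1, 4, 3): 16 + 23 + 6 + (-2) = 43
σ = (2, 3, 1, 4): 16 + 0 + 21 + 20 = 57
σ = (2, 3, 4, 1): 16 + 0 + 6 + 18 = 40
σ = (2, 4, 1, 3): 16 + 7 + 21 + (-2) = 42
σ = (2, 4, 3, 1): 16 + 7 + 25 + 18 = 66
σ = (3, 1, 2, 4): (-4) + 23 + 12 + 20 = 51
σ = (3, 1, 4, 2): (-4) + 23 + 6 + 18 = 43
σ = (3, 2, 1, 4): (-4) + 20 + 21 + 20 = 57
σ = (3, 2, 4, 1): (-4) + 20 + 6 + 18 = 40
σ = (3, 4, 1, 2): (-4) + 7 + 21 + 18 = 42
σ = (3, 4, 2, 1): (-4) + 7 + 12 + 18 = 33
σ = (4, 1, 2, 3): (-3) + 23 + 12 + (-2) = 30
σ = (4, 1, 3, 2): (-3) + 23 + 25 + 18 = 63
σ = (4, 2, 1, 3): (-3) + 20 + 21 + (-2) = 36
σ = (4, 2, 3, 1): (-3) + 20 + 25 + 18 = 60
σ = (4, 3, 1, 2): (-3) + 0 + 21 + 18 = 36
σ = (4, 3, 2, 1): (-3) + 0 + 12 + 18 = 27
Optimal value attained by: σ = (4, 3, 2, 1).
Answer: det⊕(G) = 27; verdict: NONSINGULAR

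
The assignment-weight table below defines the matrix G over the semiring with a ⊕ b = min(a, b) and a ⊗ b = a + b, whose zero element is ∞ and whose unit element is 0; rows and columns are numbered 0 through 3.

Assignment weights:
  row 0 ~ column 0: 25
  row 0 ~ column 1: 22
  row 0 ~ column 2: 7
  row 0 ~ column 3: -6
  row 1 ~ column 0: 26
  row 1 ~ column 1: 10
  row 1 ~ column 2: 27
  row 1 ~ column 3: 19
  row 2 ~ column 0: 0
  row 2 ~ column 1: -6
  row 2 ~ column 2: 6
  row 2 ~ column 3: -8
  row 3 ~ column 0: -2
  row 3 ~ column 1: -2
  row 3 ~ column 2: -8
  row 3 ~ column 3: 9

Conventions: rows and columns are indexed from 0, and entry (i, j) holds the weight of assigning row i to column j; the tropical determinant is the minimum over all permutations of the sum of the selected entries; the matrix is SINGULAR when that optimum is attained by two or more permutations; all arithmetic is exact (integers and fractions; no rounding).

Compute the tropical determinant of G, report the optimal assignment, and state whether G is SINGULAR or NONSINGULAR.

σ = (0, 1, 2, 3): 25 + 10 + 6 + 9 = 50
σ = (0, 1, 3, 2): 25 + 10 + (-8) + (-8) = 19
σ = (0, 2, 1, 3): 25 + 27 + (-6) + 9 = 55
σ = (0, 2, 3, 1): 25 + 27 + (-8) + (-2) = 42
σ = (0, 3, 1, 2): 25 + 19 + (-6) + (-8) = 30
σ = (0, 3, 2, 1): 25 + 19 + 6 + (-2) = 48
σ = (1, 0, 2, 3): 22 + 26 + 6 + 9 = 63
σ = (1, 0, 3, 2): 22 + 26 + (-8) + (-8) = 32
σ = (1, 2, 0, 3): 22 + 27 + 0 + 9 = 58
σ = (1, 2, 3, 0): 22 + 27 + (-8) + (-2) = 39
σ = (1, 3, 0, 2): 22 + 19 + 0 + (-8) = 33
σ = (1, 3, 2, 0): 22 + 19 + 6 + (-2) = 45
σ = (2, 0, 1, 3): 7 + 26 + (-6) + 9 = 36
σ = (2, 0, 3, 1): 7 + 26 + (-8) + (-2) = 23
σ = (2, 1, 0, 3): 7 + 10 + 0 + 9 = 26
σ = (2, 1, 3, 0): 7 + 10 + (-8) + (-2) = 7
σ = (2, 3, 0, 1): 7 + 19 + 0 + (-2) = 24
σ = (2, 3, 1, 0): 7 + 19 + (-6) + (-2) = 18
σ = (3, 0, 1, 2): (-6) + 26 + (-6) + (-8) = 6
σ = (3, 0, 2, 1): (-6) + 26 + 6 + (-2) = 24
σ = (3, 1, 0, 2): (-6) + 10 + 0 + (-8) = -4
σ = (3, 1, 2, 0): (-6) + 10 + 6 + (-2) = 8
σ = (3, 2, 0, 1): (-6) + 27 + 0 + (-2) = 19
σ = (3, 2, 1, 0): (-6) + 27 + (-6) + (-2) = 13
Optimal value attained by: σ = (3, 1, 0, 2).
Answer: det⊕(G) = -4; verdict: NONSINGULAR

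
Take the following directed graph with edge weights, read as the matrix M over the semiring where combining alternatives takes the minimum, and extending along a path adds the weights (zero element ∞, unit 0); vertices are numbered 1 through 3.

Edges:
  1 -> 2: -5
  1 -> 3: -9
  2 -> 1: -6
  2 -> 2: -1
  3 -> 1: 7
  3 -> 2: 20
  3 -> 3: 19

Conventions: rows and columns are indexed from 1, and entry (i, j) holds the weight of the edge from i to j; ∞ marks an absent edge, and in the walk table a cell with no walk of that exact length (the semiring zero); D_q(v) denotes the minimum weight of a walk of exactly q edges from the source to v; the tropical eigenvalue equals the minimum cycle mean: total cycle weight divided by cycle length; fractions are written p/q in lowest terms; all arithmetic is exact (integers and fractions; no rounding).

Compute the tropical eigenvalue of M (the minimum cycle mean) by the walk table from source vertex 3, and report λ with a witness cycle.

q=0: [∞, ∞, 0]
q=1: [7, 20, 19]
q=2: [14, 2, -2]
q=3: [-4, 1, 5]
Optimal cycle mean attained by: cycle 1->2->1, total (-5) + (-6), length 2.
Answer: λ = -11/2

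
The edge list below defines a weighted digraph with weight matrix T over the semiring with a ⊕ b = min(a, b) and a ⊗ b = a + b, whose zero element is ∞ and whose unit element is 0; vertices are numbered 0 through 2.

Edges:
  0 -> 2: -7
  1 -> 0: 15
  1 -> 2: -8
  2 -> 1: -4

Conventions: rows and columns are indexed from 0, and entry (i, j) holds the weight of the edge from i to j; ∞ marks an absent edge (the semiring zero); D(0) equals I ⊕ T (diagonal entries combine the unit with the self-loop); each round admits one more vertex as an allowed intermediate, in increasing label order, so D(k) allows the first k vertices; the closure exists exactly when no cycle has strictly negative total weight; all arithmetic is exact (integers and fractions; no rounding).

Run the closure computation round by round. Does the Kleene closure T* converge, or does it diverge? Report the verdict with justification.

D(0):
  [0, ∞, -7]
  [15, 0, -8]
  [∞, -4, 0]
D(1):
  [0, ∞, -7]
  [15, 0, -8]
  [∞, -4, 0]
Detection: at round 2, diagonal entry (2, 2) turns strictly negative.
Key observation: the cycle 2->1->2 has total weight (-4) + (-8), which is strictly negative.
Answer: DIVERGES — negative cycle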